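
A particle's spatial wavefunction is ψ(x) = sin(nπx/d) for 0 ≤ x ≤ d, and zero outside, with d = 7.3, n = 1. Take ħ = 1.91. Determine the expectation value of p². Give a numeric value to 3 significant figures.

0.676

p² ψ = −ħ² d²ψ/dx²; ⟨p²⟩ = −ħ² ∫ ψ*·ψ'' dx / ∫|ψ|² dx.
d/dx sin(nπx/d) = (nπ/d)·cos(nπx/d) and d²/dx² sin(nπx/d) = −(nπ/d)²·sin(nπx/d); on 0 ≤ x ≤ d, ∫sin²(nπx/d) dx = d/2 and ∫sin(nπx/d)·cos(nπx/d) dx = 0.
State is unnormalized: ∫|ψ|² dx = 3.6500, and ∫ψ*·(−ħ² ψ'') dx = 2.4661, so ⟨p²⟩ = 2.4661 / 3.6500.
⟨p²⟩ = 0.67565.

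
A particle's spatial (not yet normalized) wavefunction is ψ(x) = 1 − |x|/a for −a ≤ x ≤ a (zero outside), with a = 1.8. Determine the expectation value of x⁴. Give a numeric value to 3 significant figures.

0.300

⟨x⁴⟩ = ∫ x⁴·|ψ|² dx / ∫|ψ|² dx (integrals over the domain).
ψ is even, so ∫ over [−a, a] = 2∫₀ᵃ with ψ = 1 − x/a there: ∫₀ᵃ (1 − x/a)² dx = a/3, ∫₀ᵃ x²(1 − x/a)² dx = a³/30, ∫₀ᵃ x⁴(1 − x/a)² dx = a⁵/105.
State is unnormalized: ∫|ψ|² dx = 1.2000, and ∫ψ*·x⁴·ψ dx = 0.35992, so ⟨x⁴⟩ = 0.35992 / 1.2000.
⟨x⁴⟩ = 0.29993.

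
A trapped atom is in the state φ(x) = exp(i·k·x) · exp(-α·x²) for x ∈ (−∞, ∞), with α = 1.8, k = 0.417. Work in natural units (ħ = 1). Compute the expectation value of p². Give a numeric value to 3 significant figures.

p² φ = −ħ² d²φ/dx²; ⟨p²⟩ = −ħ² ∫ φ*·φ'' dx / ∫|φ|² dx.
Gaussian moments: ∫x^(2j)·e^(−2αx²) dx = (2j−1)!!/(4α)^j · √(π/(2α)), odd powers integrate to 0; here √(π/(2α)) = 0.93417. Derivatives: φ′ = (ik − 2αx)·φ, φ″ = ((ik − 2αx)² − 2α)·φ; the odd-in-x pieces drop out.
State is unnormalized: ∫|φ|² dx = 0.93417, and ∫φ*·(−ħ² φ'') dx = 1.8439, so ⟨p²⟩ = 1.8439 / 0.93417.
⟨p²⟩ = 1.9739.

1.97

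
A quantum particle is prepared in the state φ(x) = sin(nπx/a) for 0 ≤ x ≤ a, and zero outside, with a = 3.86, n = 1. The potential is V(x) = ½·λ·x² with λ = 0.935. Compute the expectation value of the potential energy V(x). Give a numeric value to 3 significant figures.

⟨V⟩ = ∫ V(x)·|φ|² dx / ∫|φ|² dx.
With sin²θ = (1 − cos2θ)/2 on 0 ≤ x ≤ a: ∫sin²(nπx/a) dx = a/2, ∫x·sin²(nπx/a) dx = a²/4, ∫x²·sin²(nπx/a) dx = a³·(1/6 − 1/(4n²π²)); higher powers xᵏ the same way, integrating xᵏ·cos(2nπx/a) by parts.
State is unnormalized: ∫|φ|² dx = 1.9300, and ∫φ*·V(x)·φ dx = 3.8001, so ⟨V⟩ = 3.8001 / 1.9300.
⟨V⟩ = 1.9690.

1.97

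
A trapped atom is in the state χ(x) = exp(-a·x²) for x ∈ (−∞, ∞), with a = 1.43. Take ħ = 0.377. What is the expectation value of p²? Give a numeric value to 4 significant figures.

0.2032

p² χ = −ħ² d²χ/dx²; ⟨p²⟩ = −ħ² ∫ χ*·χ'' dx / ∫|χ|² dx.
Gaussian moments: ∫x^(2j)·e^(−2ax²) dx = (2j−1)!!/(4a)^j · √(π/(2a)), odd powers integrate to 0; here √(π/(2a)) = 1.0481. Derivatives: d/dx e^(−ax²) = −2ax·e^(−ax²), d²/dx² e^(−ax²) = (4a²x² − 2a)·e^(−ax²).
State is unnormalized: ∫|χ|² dx = 1.0481, and ∫χ*·(−ħ² χ'') dx = 0.21302, so ⟨p²⟩ = 0.21302 / 1.0481.
⟨p²⟩ = 0.20324.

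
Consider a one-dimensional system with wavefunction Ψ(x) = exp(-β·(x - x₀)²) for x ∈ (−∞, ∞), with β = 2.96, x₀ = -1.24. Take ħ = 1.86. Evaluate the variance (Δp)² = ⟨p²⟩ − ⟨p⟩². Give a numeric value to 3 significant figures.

10.2

Compute ⟨p⟩ and ⟨p²⟩ separately; (Δp)² = ⟨p²⟩ − ⟨p⟩².
Gaussian moments (u = x − x₀): ∫u^(2j)·e^(−2βu²) du = (2j−1)!!/(4β)^j · √(π/(2β)), odd powers integrate to 0; here √(π/(2β)) = 0.72847. Derivatives: d/dx e^(−βu²) = −2βu·e^(−βu²), d²/dx² e^(−βu²) = (4β²u² − 2β)·e^(−βu²).
Normalization: ∫|Ψ|² dx = 0.72847.
⟨p⟩ = 0.0000 and ⟨p²⟩ = 10.240.
(Δp)² = 10.240 − (0.0000)² = 10.240.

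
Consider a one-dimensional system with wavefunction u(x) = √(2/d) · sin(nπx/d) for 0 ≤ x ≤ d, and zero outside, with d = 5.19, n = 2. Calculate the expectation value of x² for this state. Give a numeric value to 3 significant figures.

8.64

⟨x²⟩ = ∫ x²·|u|² dx (integrals over the domain).
With sin²θ = (1 − cos2θ)/2 on 0 ≤ x ≤ d: ∫sin²(nπx/d) dx = d/2, ∫x·sin²(nπx/d) dx = d²/4, ∫x²·sin²(nπx/d) dx = d³·(1/6 − 1/(4n²π²)); higher powers xᵏ the same way, integrating xᵏ·cos(2nπx/d) by parts.
⟨x²⟩ = 8.6376.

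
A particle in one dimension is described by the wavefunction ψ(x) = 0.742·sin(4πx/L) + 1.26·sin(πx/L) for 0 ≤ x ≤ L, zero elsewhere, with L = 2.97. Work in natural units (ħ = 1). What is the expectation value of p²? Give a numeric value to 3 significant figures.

5.44

p² ψ = −ħ² d²ψ/dx²; ⟨p²⟩ = −ħ² ∫ ψ*·ψ'' dx / ∫|ψ|² dx.
d²/dx² sin(jπx/L) = −(jπ/L)²·sin(jπx/L); on 0 ≤ x ≤ L, ∫sin²(jπx/L) dx = L/2 and ∫sin(jπx/L)·sin(lπx/L) dx = 0 for j ≠ l, so only diagonal terms survive in ∫|ψ|² and ∫ψ·ψ″; ∫ψ·ψ′ dx = [ψ²/2] between the walls = 0.
State is unnormalized: ∫|ψ|² dx = 3.1752, and ∫ψ*·(−ħ² ψ'') dx = 17.275, so ⟨p²⟩ = 17.275 / 3.1752.
⟨p²⟩ = 5.4405.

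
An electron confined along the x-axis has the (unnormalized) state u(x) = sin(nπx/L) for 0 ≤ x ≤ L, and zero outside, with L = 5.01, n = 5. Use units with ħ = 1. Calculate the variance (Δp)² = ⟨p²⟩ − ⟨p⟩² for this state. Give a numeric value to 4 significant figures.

9.830

Compute ⟨p⟩ and ⟨p²⟩ separately; (Δp)² = ⟨p²⟩ − ⟨p⟩².
d/dx sin(nπx/L) = (nπ/L)·cos(nπx/L) and d²/dx² sin(nπx/L) = −(nπ/L)²·sin(nπx/L); on 0 ≤ x ≤ L, ∫sin²(nπx/L) dx = L/2 and ∫sin(nπx/L)·cos(nπx/L) dx = 0.
Normalization: ∫|u|² dx = 2.5050.
⟨p⟩ = 0.0000 and ⟨p²⟩ = 9.8302.
(Δp)² = 9.8302 − (0.0000)² = 9.8302.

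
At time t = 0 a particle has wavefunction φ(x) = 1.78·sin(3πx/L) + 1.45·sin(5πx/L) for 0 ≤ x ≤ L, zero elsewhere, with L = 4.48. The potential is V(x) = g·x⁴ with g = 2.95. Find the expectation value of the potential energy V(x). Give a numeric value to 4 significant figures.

320.5

⟨V⟩ = ∫ V(x)·|φ|² dx / ∫|φ|² dx.
On 0 ≤ x ≤ L (j ≠ l): ∫sin²(jπx/L) dx = L/2, ∫sin(jπx/L)·sin(lπx/L) dx = 0; diagonal moments ∫x·sin²(jπx/L) dx = L²/4, ∫x²·sin²(jπx/L) dx = L³·(1/6 − 1/(4j²π²)); cross terms ∫x·sin(jπx/L)·sin(lπx/L) dx = 0 for j + l even and −4jlL²/(π²(j² − l²)²) for j + l odd, ∫x²·sin(jπx/L)·sin(lπx/L) dx = (−1)^(j+l)·4jlL³/(π²(j² − l²)²); higher powers the same way via product-to-sum and parts.
State is unnormalized: ∫|φ|² dx = 11.807, and ∫φ*·V(x)·φ dx = 3784.6, so ⟨V⟩ = 3784.6 / 11.807.
⟨V⟩ = 320.54.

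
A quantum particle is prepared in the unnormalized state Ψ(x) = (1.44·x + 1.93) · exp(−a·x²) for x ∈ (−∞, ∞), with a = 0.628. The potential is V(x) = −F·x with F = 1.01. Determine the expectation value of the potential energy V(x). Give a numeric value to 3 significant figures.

-0.491

⟨V⟩ = ∫ V(x)·|Ψ|² dx / ∫|Ψ|² dx.
Expand each integrand as polynomial × e^(−2ax²) and use ∫x^(2j)·e^(−2ax²) dx = (2j−1)!!/(4a)^j · √(π/(2a)), odd powers → 0; here √(π/(2a)) = 1.5815.
State is unnormalized: ∫|Ψ|² dx = 7.1966, and ∫Ψ*·V(x)·Ψ dx = -3.5345, so ⟨V⟩ = -3.5345 / 7.1966.
⟨V⟩ = -0.49114.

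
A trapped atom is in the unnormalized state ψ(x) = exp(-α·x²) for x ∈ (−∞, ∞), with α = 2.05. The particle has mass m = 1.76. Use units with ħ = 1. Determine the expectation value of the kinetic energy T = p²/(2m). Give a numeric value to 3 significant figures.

0.582

T = −(ħ²/2m) d²/dx², so ⟨T⟩ = −(ħ²/2m) ∫ ψ*·ψ'' dx / ∫|ψ|² dx; with m = 1.76.
Gaussian moments: ∫x^(2j)·e^(−2αx²) dx = (2j−1)!!/(4α)^j · √(π/(2α)), odd powers integrate to 0; here √(π/(2α)) = 0.87535. Derivatives: d/dx e^(−αx²) = −2αx·e^(−αx²), d²/dx² e^(−αx²) = (4α²x² − 2α)·e^(−αx²).
State is unnormalized: ∫|ψ|² dx = 0.87535, and ∫ψ*·(−ħ²/2m · ψ'') dx = 0.50979, so ⟨T⟩ = 0.50979 / 0.87535.
⟨T⟩ = 0.58239.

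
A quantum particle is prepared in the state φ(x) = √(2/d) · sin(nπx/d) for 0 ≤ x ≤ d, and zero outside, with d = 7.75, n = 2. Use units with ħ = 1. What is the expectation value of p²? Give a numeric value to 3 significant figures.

0.657

p² φ = −ħ² d²φ/dx²; ⟨p²⟩ = −ħ² ∫ φ*·φ'' dx.
d/dx sin(nπx/d) = (nπ/d)·cos(nπx/d) and d²/dx² sin(nπx/d) = −(nπ/d)²·sin(nπx/d); on 0 ≤ x ≤ d, ∫sin²(nπx/d) dx = d/2 and ∫sin(nπx/d)·cos(nπx/d) dx = 0.
⟨p²⟩ = 0.65729.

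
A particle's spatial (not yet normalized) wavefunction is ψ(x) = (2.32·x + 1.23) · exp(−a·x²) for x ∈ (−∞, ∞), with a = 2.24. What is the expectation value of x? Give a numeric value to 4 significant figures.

⟨x⟩ = ∫ x·|ψ|² dx / ∫|ψ|² dx (integrals over the domain).
Expand each integrand as polynomial × e^(−2ax²) and use ∫x^(2j)·e^(−2ax²) dx = (2j−1)!!/(4a)^j · √(π/(2a)), odd powers → 0; here √(π/(2a)) = 0.83741.
State is unnormalized: ∫|ψ|² dx = 1.7700, and ∫ψ*·x·ψ dx = 0.53340, so ⟨x⟩ = 0.53340 / 1.7700.
⟨x⟩ = 0.30136.

0.3014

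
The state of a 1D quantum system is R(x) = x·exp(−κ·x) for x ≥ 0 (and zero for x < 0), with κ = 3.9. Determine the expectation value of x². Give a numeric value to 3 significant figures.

⟨x²⟩ = ∫ x²·|R|² dx / ∫|R|² dx (integrals over the domain).
Every integrand reduces to terms xʲ·e^(−2κx) on [0, ∞); use ∫₀^∞ xʲ·e^(−2κx) dx = j!/(2κ)^(j+1).
State is unnormalized: ∫|R|² dx = 0.0042145, and ∫R*·x²·R dx = 0.00083126, so ⟨x²⟩ = 0.00083126 / 0.0042145.
⟨x²⟩ = 0.19724.

0.197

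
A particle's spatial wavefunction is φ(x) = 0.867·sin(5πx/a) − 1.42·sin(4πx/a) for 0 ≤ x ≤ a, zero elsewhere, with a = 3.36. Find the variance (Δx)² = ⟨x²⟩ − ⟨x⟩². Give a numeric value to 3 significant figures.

0.551

Compute ⟨x⟩ and ⟨x²⟩ separately, then (Δx)² = ⟨x²⟩ − ⟨x⟩².
On 0 ≤ x ≤ a (j ≠ l): ∫sin²(jπx/a) dx = a/2, ∫sin(jπx/a)·sin(lπx/a) dx = 0; diagonal moments ∫x·sin²(jπx/a) dx = a²/4, ∫x²·sin²(jπx/a) dx = a³·(1/6 − 1/(4j²π²)); cross terms ∫x·sin(jπx/a)·sin(lπx/a) dx = 0 for j + l even and −4jla²/(π²(j² − l²)²) for j + l odd, ∫x²·sin(jπx/a)·sin(lπx/a) dx = (−1)^(j+l)·4jla³/(π²(j² − l²)²); higher powers the same way via product-to-sum and parts.
Normalization: ∫|φ|² dx = 4.6504.
⟨x⟩ = 2.2782 and ⟨x²⟩ = 5.7408.
(Δx)² = 5.7408 − (2.2782)² = 0.55073.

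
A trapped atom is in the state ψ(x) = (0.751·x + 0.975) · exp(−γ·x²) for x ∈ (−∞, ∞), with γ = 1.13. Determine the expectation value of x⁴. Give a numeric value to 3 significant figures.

⟨x⁴⟩ = ∫ x⁴·|ψ|² dx / ∫|ψ|² dx (integrals over the domain).
Expand each integrand as polynomial × e^(−2γx²) and use ∫x^(2j)·e^(−2γx²) dx = (2j−1)!!/(4γ)^j · √(π/(2γ)), odd powers → 0; here √(π/(2γ)) = 1.1790.
State is unnormalized: ∫|ψ|² dx = 1.2679, and ∫ψ*·x⁴·ψ dx = 0.27259, so ⟨x⁴⟩ = 0.27259 / 1.2679.
⟨x⁴⟩ = 0.21499.

0.215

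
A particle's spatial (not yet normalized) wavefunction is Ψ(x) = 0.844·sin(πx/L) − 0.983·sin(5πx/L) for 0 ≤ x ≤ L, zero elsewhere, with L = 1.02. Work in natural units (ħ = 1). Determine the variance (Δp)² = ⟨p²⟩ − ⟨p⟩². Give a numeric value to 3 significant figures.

Compute ⟨p⟩ and ⟨p²⟩ separately; (Δp)² = ⟨p²⟩ − ⟨p⟩².
d²/dx² sin(jπx/L) = −(jπ/L)²·sin(jπx/L); on 0 ≤ x ≤ L, ∫sin²(jπx/L) dx = L/2 and ∫sin(jπx/L)·sin(lπx/L) dx = 0 for j ≠ l, so only diagonal terms survive in ∫|Ψ|² and ∫Ψ·Ψ″; ∫Ψ·Ψ′ dx = [Ψ²/2] between the walls = 0.
Normalization: ∫|Ψ|² dx = 0.85610.
⟨p⟩ = 0.0000 and ⟨p²⟩ = 140.54.
(Δp)² = 140.54 − (0.0000)² = 140.54.

141.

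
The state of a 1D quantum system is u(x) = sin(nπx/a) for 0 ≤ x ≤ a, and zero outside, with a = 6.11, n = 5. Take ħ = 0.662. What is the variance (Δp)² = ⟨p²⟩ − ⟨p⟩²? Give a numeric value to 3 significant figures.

2.90

Compute ⟨p⟩ and ⟨p²⟩ separately; (Δp)² = ⟨p²⟩ − ⟨p⟩².
d/dx sin(nπx/a) = (nπ/a)·cos(nπx/a) and d²/dx² sin(nπx/a) = −(nπ/a)²·sin(nπx/a); on 0 ≤ x ≤ a, ∫sin²(nπx/a) dx = a/2 and ∫sin(nπx/a)·cos(nπx/a) dx = 0.
Normalization: ∫|u|² dx = 3.0550.
⟨p⟩ = 0.0000 and ⟨p²⟩ = 2.8965.
(Δp)² = 2.8965 − (0.0000)² = 2.8965.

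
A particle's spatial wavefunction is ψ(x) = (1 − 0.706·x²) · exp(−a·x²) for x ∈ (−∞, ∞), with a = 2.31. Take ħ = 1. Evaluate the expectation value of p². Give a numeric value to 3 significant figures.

p² ψ = −ħ² d²ψ/dx²; ⟨p²⟩ = −ħ² ∫ ψ*·ψ'' dx / ∫|ψ|² dx.
Expand each integrand as polynomial × e^(−2ax²) and use ∫x^(2j)·e^(−2ax²) dx = (2j−1)!!/(4a)^j · √(π/(2a)), odd powers → 0; here √(π/(2a)) = 0.82462. Differentiate with the product rule, d/dx e^(−ax²) = −2ax·e^(−ax²).
State is unnormalized: ∫|ψ|² dx = 0.71305, and ∫ψ*·(−ħ² ψ'') dx = 2.2738, so ⟨p²⟩ = 2.2738 / 0.71305.
⟨p²⟩ = 3.1889.

3.19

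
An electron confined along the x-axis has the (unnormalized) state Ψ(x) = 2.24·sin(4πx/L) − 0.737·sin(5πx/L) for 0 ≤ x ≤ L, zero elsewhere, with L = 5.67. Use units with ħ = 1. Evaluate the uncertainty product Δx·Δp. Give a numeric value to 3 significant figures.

3.32

Δx = √(⟨x²⟩−⟨x⟩²), Δp = √(⟨p²⟩−⟨p⟩²).
On 0 ≤ x ≤ L (j ≠ l): ∫sin²(jπx/L) dx = L/2, ∫sin(jπx/L)·sin(lπx/L) dx = 0; diagonal moments ∫x·sin²(jπx/L) dx = L²/4, ∫x²·sin²(jπx/L) dx = L³·(1/6 − 1/(4j²π²)); cross terms ∫x·sin(jπx/L)·sin(lπx/L) dx = 0 for j + l even and −4jlL²/(π²(j² − l²)²) for j + l odd, ∫x²·sin(jπx/L)·sin(lπx/L) dx = (−1)^(j+l)·4jlL³/(π²(j² − l²)²); higher powers the same way via product-to-sum and parts. d²/dx² sin(jπx/L) = −(jπ/L)²·sin(jπx/L); on 0 ≤ x ≤ L, ∫sin²(jπx/L) dx = L/2 and ∫sin(jπx/L)·sin(lπx/L) dx = 0 for j ≠ l, so only diagonal terms survive in ∫|Ψ|² and ∫Ψ·Ψ″; ∫Ψ·Ψ′ dx = [Ψ²/2] between the walls = 0.
Normalization: ∫|Ψ|² dx = 15.765.
⟨x⟩ = 3.5088, ⟨x²⟩ = 14.439 ⇒ Δx = 1.4584.
⟨p⟩ = 0.0000, ⟨p²⟩ = 5.1818 ⇒ Δp = 2.2764.
Δx·Δp = 3.3198.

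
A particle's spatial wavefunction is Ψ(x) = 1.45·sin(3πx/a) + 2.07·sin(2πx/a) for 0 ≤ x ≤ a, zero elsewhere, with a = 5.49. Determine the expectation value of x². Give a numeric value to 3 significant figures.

⟨x²⟩ = ∫ x²·|Ψ|² dx / ∫|Ψ|² dx (integrals over the domain).
On 0 ≤ x ≤ a (j ≠ l): ∫sin²(jπx/a) dx = a/2, ∫sin(jπx/a)·sin(lπx/a) dx = 0; diagonal moments ∫x·sin²(jπx/a) dx = a²/4, ∫x²·sin²(jπx/a) dx = a³·(1/6 − 1/(4j²π²)); cross terms ∫x·sin(jπx/a)·sin(lπx/a) dx = 0 for j + l even and −4jla²/(π²(j² − l²)²) for j + l odd, ∫x²·sin(jπx/a)·sin(lπx/a) dx = (−1)^(j+l)·4jla³/(π²(j² − l²)²); higher powers the same way via product-to-sum and parts.
State is unnormalized: ∫|Ψ|² dx = 17.533, and ∫Ψ*·x²·Ψ dx = 74.066, so ⟨x²⟩ = 74.066 / 17.533.
⟨x²⟩ = 4.2243.

4.22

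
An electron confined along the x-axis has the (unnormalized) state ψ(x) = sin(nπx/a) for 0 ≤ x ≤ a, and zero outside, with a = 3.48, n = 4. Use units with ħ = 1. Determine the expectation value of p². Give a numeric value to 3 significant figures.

p² ψ = −ħ² d²ψ/dx²; ⟨p²⟩ = −ħ² ∫ ψ*·ψ'' dx / ∫|ψ|² dx.
d/dx sin(nπx/a) = (nπ/a)·cos(nπx/a) and d²/dx² sin(nπx/a) = −(nπ/a)²·sin(nπx/a); on 0 ≤ x ≤ a, ∫sin²(nπx/a) dx = a/2 and ∫sin(nπx/a)·cos(nπx/a) dx = 0.
State is unnormalized: ∫|ψ|² dx = 1.7400, and ∫ψ*·(−ħ² ψ'') dx = 22.689, so ⟨p²⟩ = 22.689 / 1.7400.
⟨p²⟩ = 13.040.

13.0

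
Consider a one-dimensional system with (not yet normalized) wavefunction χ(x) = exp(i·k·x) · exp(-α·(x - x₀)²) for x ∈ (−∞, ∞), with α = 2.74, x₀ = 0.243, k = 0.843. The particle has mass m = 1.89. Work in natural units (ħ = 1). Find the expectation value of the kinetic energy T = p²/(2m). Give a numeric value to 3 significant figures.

T = −(ħ²/2m) d²/dx², so ⟨T⟩ = −(ħ²/2m) ∫ χ*·χ'' dx / ∫|χ|² dx; with m = 1.89.
Gaussian moments (u = x − x₀): ∫u^(2j)·e^(−2αu²) du = (2j−1)!!/(4α)^j · √(π/(2α)), odd powers integrate to 0; here √(π/(2α)) = 0.75715. Derivatives: χ′ = (ik − 2αu)·χ, χ″ = ((ik − 2αu)² − 2α)·χ; the odd-in-u pieces drop out.
State is unnormalized: ∫|χ|² dx = 0.75715, and ∫χ*·(−ħ²/2m · χ'') dx = 0.69118, so ⟨T⟩ = 0.69118 / 0.75715.
⟨T⟩ = 0.91287.

0.913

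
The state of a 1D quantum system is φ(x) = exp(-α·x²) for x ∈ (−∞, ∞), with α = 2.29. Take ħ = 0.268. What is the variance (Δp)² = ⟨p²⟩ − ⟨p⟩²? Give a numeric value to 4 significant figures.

Compute ⟨p⟩ and ⟨p²⟩ separately; (Δp)² = ⟨p²⟩ − ⟨p⟩².
Gaussian moments: ∫x^(2j)·e^(−2αx²) dx = (2j−1)!!/(4α)^j · √(π/(2α)), odd powers integrate to 0; here √(π/(2α)) = 0.82821. Derivatives: d/dx e^(−αx²) = −2αx·e^(−αx²), d²/dx² e^(−αx²) = (4α²x² − 2α)·e^(−αx²).
Normalization: ∫|φ|² dx = 0.82821.
⟨p⟩ = 0.0000 and ⟨p²⟩ = 0.16448.
(Δp)² = 0.16448 − (0.0000)² = 0.16448.

0.1645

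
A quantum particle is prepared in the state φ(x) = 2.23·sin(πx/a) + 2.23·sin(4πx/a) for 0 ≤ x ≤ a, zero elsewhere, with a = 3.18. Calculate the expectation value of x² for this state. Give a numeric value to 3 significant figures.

⟨x²⟩ = ∫ x²·|φ|² dx / ∫|φ|² dx (integrals over the domain).
On 0 ≤ x ≤ a (j ≠ l): ∫sin²(jπx/a) dx = a/2, ∫sin(jπx/a)·sin(lπx/a) dx = 0; diagonal moments ∫x·sin²(jπx/a) dx = a²/4, ∫x²·sin²(jπx/a) dx = a³·(1/6 − 1/(4j²π²)); cross terms ∫x·sin(jπx/a)·sin(lπx/a) dx = 0 for j + l even and −4jla²/(π²(j² − l²)²) for j + l odd, ∫x²·sin(jπx/a)·sin(lπx/a) dx = (−1)^(j+l)·4jla³/(π²(j² − l²)²); higher powers the same way via product-to-sum and parts.
State is unnormalized: ∫|φ|² dx = 15.814, and ∫φ*·x²·φ dx = 46.697, so ⟨x²⟩ = 46.697 / 15.814.
⟨x²⟩ = 2.9529.

2.95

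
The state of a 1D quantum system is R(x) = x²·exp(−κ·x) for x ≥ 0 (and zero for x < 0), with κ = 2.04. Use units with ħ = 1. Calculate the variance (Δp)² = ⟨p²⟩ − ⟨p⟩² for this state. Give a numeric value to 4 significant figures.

1.387

Compute ⟨p⟩ and ⟨p²⟩ separately; (Δp)² = ⟨p²⟩ − ⟨p⟩².
Differentiate x²·exp(−κ·x) with the product rule; every integrand then reduces to terms xʲ·e^(−2κx) on [0, ∞), with ∫₀^∞ xʲ·e^(−2κx) dx = j!/(2κ)^(j+1).
Normalization: ∫|R|² dx = 0.021228.
⟨p⟩ = 0.0000 and ⟨p²⟩ = 1.3872.
(Δp)² = 1.3872 − (0.0000)² = 1.3872.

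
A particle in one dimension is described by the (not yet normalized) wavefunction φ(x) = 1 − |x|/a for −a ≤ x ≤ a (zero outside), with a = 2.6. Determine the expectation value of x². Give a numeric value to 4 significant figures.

0.6760

⟨x²⟩ = ∫ x²·|φ|² dx / ∫|φ|² dx (integrals over the domain).
φ is even, so ∫ over [−a, a] = 2∫₀ᵃ with φ = 1 − x/a there: ∫₀ᵃ (1 − x/a)² dx = a/3, ∫₀ᵃ x²(1 − x/a)² dx = a³/30, ∫₀ᵃ x⁴(1 − x/a)² dx = a⁵/105.
State is unnormalized: ∫|φ|² dx = 1.7333, and ∫φ*·x²·φ dx = 1.1717, so ⟨x²⟩ = 1.1717 / 1.7333.
⟨x²⟩ = 0.67600.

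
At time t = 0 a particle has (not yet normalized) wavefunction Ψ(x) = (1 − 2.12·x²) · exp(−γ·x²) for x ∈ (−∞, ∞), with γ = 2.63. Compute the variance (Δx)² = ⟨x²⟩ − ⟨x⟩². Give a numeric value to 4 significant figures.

0.05290

Compute ⟨x⟩ and ⟨x²⟩ separately, then (Δx)² = ⟨x²⟩ − ⟨x⟩².
Expand each integrand as polynomial × e^(−2γx²) and use ∫x^(2j)·e^(−2γx²) dx = (2j−1)!!/(4γ)^j · √(π/(2γ)), odd powers → 0; here √(π/(2γ)) = 0.77283.
Normalization: ∫|Ψ|² dx = 0.55550.
⟨x⟩ = 0.0000 and ⟨x²⟩ = 0.052903.
(Δx)² = 0.052903 − (0.0000)² = 0.052903.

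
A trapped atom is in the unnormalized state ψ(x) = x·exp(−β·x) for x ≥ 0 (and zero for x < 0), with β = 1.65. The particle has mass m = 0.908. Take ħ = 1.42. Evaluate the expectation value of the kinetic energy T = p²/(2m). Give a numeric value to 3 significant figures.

3.02

T = −(ħ²/2m) d²/dx², so ⟨T⟩ = −(ħ²/2m) ∫ ψ*·ψ'' dx / ∫|ψ|² dx; with m = 0.908.
Differentiate x·exp(−β·x) with the product rule; every integrand then reduces to terms xʲ·e^(−2βx) on [0, ∞), with ∫₀^∞ xʲ·e^(−2βx) dx = j!/(2β)^(j+1).
State is unnormalized: ∫|ψ|² dx = 0.055653, and ∫ψ*·(−ħ²/2m · ψ'') dx = 0.16824, so ⟨T⟩ = 0.16824 / 0.055653.
⟨T⟩ = 3.0229.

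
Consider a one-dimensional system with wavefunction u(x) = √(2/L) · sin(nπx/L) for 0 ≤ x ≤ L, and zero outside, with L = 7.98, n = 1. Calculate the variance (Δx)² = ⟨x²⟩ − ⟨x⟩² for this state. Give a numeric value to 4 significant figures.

2.081

Compute ⟨x⟩ and ⟨x²⟩ separately, then (Δx)² = ⟨x²⟩ − ⟨x⟩².
With sin²θ = (1 − cos2θ)/2 on 0 ≤ x ≤ L: ∫sin²(nπx/L) dx = L/2, ∫x·sin²(nπx/L) dx = L²/4, ∫x²·sin²(nπx/L) dx = L³·(1/6 − 1/(4n²π²)); higher powers xᵏ the same way, integrating xᵏ·cos(2nπx/L) by parts.
⟨x⟩ = 3.9900 and ⟨x²⟩ = 18.001.
(Δx)² = 18.001 − (3.9900)² = 2.0806.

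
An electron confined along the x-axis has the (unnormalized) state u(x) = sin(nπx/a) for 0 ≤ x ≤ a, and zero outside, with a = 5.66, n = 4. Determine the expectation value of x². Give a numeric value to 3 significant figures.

⟨x²⟩ = ∫ x²·|u|² dx / ∫|u|² dx (integrals over the domain).
With sin²θ = (1 − cos2θ)/2 on 0 ≤ x ≤ a: ∫sin²(nπx/a) dx = a/2, ∫x·sin²(nπx/a) dx = a²/4, ∫x²·sin²(nπx/a) dx = a³·(1/6 − 1/(4n²π²)); higher powers xᵏ the same way, integrating xᵏ·cos(2nπx/a) by parts.
State is unnormalized: ∫|u|² dx = 2.8300, and ∫u*·x²·u dx = 29.933, so ⟨x²⟩ = 29.933 / 2.8300.
⟨x²⟩ = 10.577.

10.6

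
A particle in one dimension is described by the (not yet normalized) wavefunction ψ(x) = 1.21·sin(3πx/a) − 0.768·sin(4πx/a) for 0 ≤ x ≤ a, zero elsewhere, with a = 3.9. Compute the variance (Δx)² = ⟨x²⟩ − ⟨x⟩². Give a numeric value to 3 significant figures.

Compute ⟨x⟩ and ⟨x²⟩ separately, then (Δx)² = ⟨x²⟩ − ⟨x⟩².
On 0 ≤ x ≤ a (j ≠ l): ∫sin²(jπx/a) dx = a/2, ∫sin(jπx/a)·sin(lπx/a) dx = 0; diagonal moments ∫x·sin²(jπx/a) dx = a²/4, ∫x²·sin²(jπx/a) dx = a³·(1/6 − 1/(4j²π²)); cross terms ∫x·sin(jπx/a)·sin(lπx/a) dx = 0 for j + l even and −4jla²/(π²(j² − l²)²) for j + l odd, ∫x²·sin(jπx/a)·sin(lπx/a) dx = (−1)^(j+l)·4jla³/(π²(j² − l²)²); higher powers the same way via product-to-sum and parts.
Normalization: ∫|ψ|² dx = 4.0052.
⟨x⟩ = 2.6505 and ⟨x²⟩ = 7.7272.
(Δx)² = 7.7272 − (2.6505)² = 0.70189.

0.702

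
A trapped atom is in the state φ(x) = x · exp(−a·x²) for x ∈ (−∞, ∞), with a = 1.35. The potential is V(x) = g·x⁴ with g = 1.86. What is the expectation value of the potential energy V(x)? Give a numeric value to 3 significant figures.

⟨V⟩ = ∫ V(x)·|φ|² dx / ∫|φ|² dx.
Expand each integrand as polynomial × e^(−2ax²) and use ∫x^(2j)·e^(−2ax²) dx = (2j−1)!!/(4a)^j · √(π/(2a)), odd powers → 0; here √(π/(2a)) = 1.0787.
State is unnormalized: ∫|φ|² dx = 0.19976, and ∫φ*·V(x)·φ dx = 0.19112, so ⟨V⟩ = 0.19112 / 0.19976.
⟨V⟩ = 0.95679.

0.957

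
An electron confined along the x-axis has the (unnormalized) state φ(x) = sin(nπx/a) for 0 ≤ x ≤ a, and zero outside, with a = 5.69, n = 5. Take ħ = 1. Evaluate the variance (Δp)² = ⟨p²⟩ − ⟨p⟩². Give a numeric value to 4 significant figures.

Compute ⟨p⟩ and ⟨p²⟩ separately; (Δp)² = ⟨p²⟩ − ⟨p⟩².
d/dx sin(nπx/a) = (nπ/a)·cos(nπx/a) and d²/dx² sin(nπx/a) = −(nπ/a)²·sin(nπx/a); on 0 ≤ x ≤ a, ∫sin²(nπx/a) dx = a/2 and ∫sin(nπx/a)·cos(nπx/a) dx = 0.
Normalization: ∫|φ|² dx = 2.8450.
⟨p⟩ = 0.0000 and ⟨p²⟩ = 7.6211.
(Δp)² = 7.6211 − (0.0000)² = 7.6211.

7.621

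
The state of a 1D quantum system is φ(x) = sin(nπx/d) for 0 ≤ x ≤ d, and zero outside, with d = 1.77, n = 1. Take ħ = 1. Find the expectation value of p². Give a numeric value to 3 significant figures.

p² φ = −ħ² d²φ/dx²; ⟨p²⟩ = −ħ² ∫ φ*·φ'' dx / ∫|φ|² dx.
d/dx sin(nπx/d) = (nπ/d)·cos(nπx/d) and d²/dx² sin(nπx/d) = −(nπ/d)²·sin(nπx/d); on 0 ≤ x ≤ d, ∫sin²(nπx/d) dx = d/2 and ∫sin(nπx/d)·cos(nπx/d) dx = 0.
State is unnormalized: ∫|φ|² dx = 0.88500, and ∫φ*·(−ħ² φ'') dx = 2.7880, so ⟨p²⟩ = 2.7880 / 0.88500.
⟨p²⟩ = 3.1503.

3.15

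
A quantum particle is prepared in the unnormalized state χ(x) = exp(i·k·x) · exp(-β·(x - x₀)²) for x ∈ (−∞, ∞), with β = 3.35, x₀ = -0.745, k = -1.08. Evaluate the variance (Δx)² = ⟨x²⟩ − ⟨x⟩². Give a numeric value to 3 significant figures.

Compute ⟨x⟩ and ⟨x²⟩ separately, then (Δx)² = ⟨x²⟩ − ⟨x⟩².
Gaussian moments (u = x − x₀): ∫u^(2j)·e^(−2βu²) du = (2j−1)!!/(4β)^j · √(π/(2β)), odd powers integrate to 0; here √(π/(2β)) = 0.68476.
Normalization: ∫|χ|² dx = 0.68476.
⟨x⟩ = -0.74500 and ⟨x²⟩ = 0.62965.
(Δx)² = 0.62965 − (-0.74500)² = 0.074627.

0.0746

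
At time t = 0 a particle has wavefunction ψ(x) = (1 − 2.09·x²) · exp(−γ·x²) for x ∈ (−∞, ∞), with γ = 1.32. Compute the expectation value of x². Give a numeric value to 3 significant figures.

⟨x²⟩ = ∫ x²·|ψ|² dx / ∫|ψ|² dx (integrals over the domain).
Expand each integrand as polynomial × e^(−2γx²) and use ∫x^(2j)·e^(−2γx²) dx = (2j−1)!!/(4γ)^j · √(π/(2γ)), odd powers → 0; here √(π/(2γ)) = 1.0909.
State is unnormalized: ∫|ψ|² dx = 0.74003, and ∫ψ*·x²·ψ dx = 0.20149, so ⟨x²⟩ = 0.20149 / 0.74003.
⟨x²⟩ = 0.27228.

0.272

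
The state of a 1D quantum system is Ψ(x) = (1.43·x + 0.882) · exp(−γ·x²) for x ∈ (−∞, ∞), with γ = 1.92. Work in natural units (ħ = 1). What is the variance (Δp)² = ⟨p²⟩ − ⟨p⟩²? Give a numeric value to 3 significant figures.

2.90

Compute ⟨p⟩ and ⟨p²⟩ separately; (Δp)² = ⟨p²⟩ − ⟨p⟩².
Expand each integrand as polynomial × e^(−2γx²) and use ∫x^(2j)·e^(−2γx²) dx = (2j−1)!!/(4γ)^j · √(π/(2γ)), odd powers → 0; here √(π/(2γ)) = 0.90450. Differentiate with the product rule, d/dx e^(−γx²) = −2γx·e^(−γx²).
Normalization: ∫|Ψ|² dx = 0.94447.
⟨p⟩ = 0.0000 and ⟨p²⟩ = 2.8992.
(Δp)² = 2.8992 − (0.0000)² = 2.8992.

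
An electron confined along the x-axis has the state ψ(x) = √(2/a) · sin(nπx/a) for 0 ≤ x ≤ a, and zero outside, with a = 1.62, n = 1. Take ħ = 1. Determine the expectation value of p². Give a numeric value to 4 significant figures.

3.761

p² ψ = −ħ² d²ψ/dx²; ⟨p²⟩ = −ħ² ∫ ψ*·ψ'' dx.
d/dx sin(nπx/a) = (nπ/a)·cos(nπx/a) and d²/dx² sin(nπx/a) = −(nπ/a)²·sin(nπx/a); on 0 ≤ x ≤ a, ∫sin²(nπx/a) dx = a/2 and ∫sin(nπx/a)·cos(nπx/a) dx = 0.
⟨p²⟩ = 3.7607.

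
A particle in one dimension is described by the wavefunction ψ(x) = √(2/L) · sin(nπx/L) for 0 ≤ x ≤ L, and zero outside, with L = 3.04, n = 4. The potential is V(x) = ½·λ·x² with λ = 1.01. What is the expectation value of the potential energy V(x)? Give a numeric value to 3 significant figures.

1.54

⟨V⟩ = ∫ V(x)·|ψ|² dx.
With sin²θ = (1 − cos2θ)/2 on 0 ≤ x ≤ L: ∫sin²(nπx/L) dx = L/2, ∫x·sin²(nπx/L) dx = L²/4, ∫x²·sin²(nπx/L) dx = L³·(1/6 − 1/(4n²π²)); higher powers xᵏ the same way, integrating xᵏ·cos(2nπx/L) by parts.
⟨V⟩ = 1.5409.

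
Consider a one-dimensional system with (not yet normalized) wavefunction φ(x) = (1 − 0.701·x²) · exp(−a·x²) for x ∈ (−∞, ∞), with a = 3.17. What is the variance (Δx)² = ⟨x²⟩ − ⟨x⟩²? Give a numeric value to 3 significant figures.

0.0627

Compute ⟨x⟩ and ⟨x²⟩ separately, then (Δx)² = ⟨x²⟩ − ⟨x⟩².
Expand each integrand as polynomial × e^(−2ax²) and use ∫x^(2j)·e^(−2ax²) dx = (2j−1)!!/(4a)^j · √(π/(2a)), odd powers → 0; here √(π/(2a)) = 0.70393.
Normalization: ∫|φ|² dx = 0.63255.
⟨x⟩ = 0.0000 and ⟨x²⟩ = 0.062676.
(Δx)² = 0.062676 − (0.0000)² = 0.062676.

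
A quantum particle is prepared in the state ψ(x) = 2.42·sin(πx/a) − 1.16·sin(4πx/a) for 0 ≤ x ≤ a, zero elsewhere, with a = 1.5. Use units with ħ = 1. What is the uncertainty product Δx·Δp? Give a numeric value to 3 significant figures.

1.25

Δx = √(⟨x²⟩−⟨x⟩²), Δp = √(⟨p²⟩−⟨p⟩²).
On 0 ≤ x ≤ a (j ≠ l): ∫sin²(jπx/a) dx = a/2, ∫sin(jπx/a)·sin(lπx/a) dx = 0; diagonal moments ∫x·sin²(jπx/a) dx = a²/4, ∫x²·sin²(jπx/a) dx = a³·(1/6 − 1/(4j²π²)); cross terms ∫x·sin(jπx/a)·sin(lπx/a) dx = 0 for j + l even and −4jla²/(π²(j² − l²)²) for j + l odd, ∫x²·sin(jπx/a)·sin(lπx/a) dx = (−1)^(j+l)·4jla³/(π²(j² − l²)²); higher powers the same way via product-to-sum and parts. d²/dx² sin(jπx/a) = −(jπ/a)²·sin(jπx/a); on 0 ≤ x ≤ a, ∫sin²(jπx/a) dx = a/2 and ∫sin(jπx/a)·sin(lπx/a) dx = 0 for j ≠ l, so only diagonal terms survive in ∫|ψ|² and ∫ψ·ψ″; ∫ψ·ψ′ dx = [ψ²/2] between the walls = 0.
Normalization: ∫|ψ|² dx = 5.4015.
⟨x⟩ = 0.76685, ⟨x²⟩ = 0.68126 ⇒ Δx = 0.30528.
⟨p⟩ = 0.0000, ⟨p²⟩ = 16.680 ⇒ Δp = 4.0841.
Δx·Δp = 1.2468.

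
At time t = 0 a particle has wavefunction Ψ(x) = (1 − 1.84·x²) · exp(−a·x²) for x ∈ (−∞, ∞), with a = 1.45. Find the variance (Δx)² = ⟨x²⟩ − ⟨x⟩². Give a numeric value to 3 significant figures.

Compute ⟨x⟩ and ⟨x²⟩ separately, then (Δx)² = ⟨x²⟩ − ⟨x⟩².
Expand each integrand as polynomial × e^(−2ax²) and use ∫x^(2j)·e^(−2ax²) dx = (2j−1)!!/(4a)^j · √(π/(2a)), odd powers → 0; here √(π/(2a)) = 1.0408.
Normalization: ∫|Ψ|² dx = 0.69469.
⟨x⟩ = 0.0000 and ⟨x²⟩ = 0.15659.
(Δx)² = 0.15659 − (0.0000)² = 0.15659.

0.157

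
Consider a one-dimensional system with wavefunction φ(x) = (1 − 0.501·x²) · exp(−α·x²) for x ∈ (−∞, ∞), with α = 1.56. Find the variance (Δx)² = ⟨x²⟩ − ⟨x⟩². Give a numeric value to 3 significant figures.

0.115

Compute ⟨x⟩ and ⟨x²⟩ separately, then (Δx)² = ⟨x²⟩ − ⟨x⟩².
Expand each integrand as polynomial × e^(−2αx²) and use ∫x^(2j)·e^(−2αx²) dx = (2j−1)!!/(4α)^j · √(π/(2α)), odd powers → 0; here √(π/(2α)) = 1.0035.
Normalization: ∫|φ|² dx = 0.86173.
⟨x⟩ = 0.0000 and ⟨x²⟩ = 0.11476.
(Δx)² = 0.11476 − (0.0000)² = 0.11476.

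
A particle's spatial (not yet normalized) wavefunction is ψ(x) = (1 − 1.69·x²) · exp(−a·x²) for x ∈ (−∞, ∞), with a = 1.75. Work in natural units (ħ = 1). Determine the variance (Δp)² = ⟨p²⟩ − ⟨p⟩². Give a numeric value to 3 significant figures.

Compute ⟨p⟩ and ⟨p²⟩ separately; (Δp)² = ⟨p²⟩ − ⟨p⟩².
Expand each integrand as polynomial × e^(−2ax²) and use ∫x^(2j)·e^(−2ax²) dx = (2j−1)!!/(4a)^j · √(π/(2a)), odd powers → 0; here √(π/(2a)) = 0.94742. Differentiate with the product rule, d/dx e^(−ax²) = −2ax·e^(−ax²).
Normalization: ∫|ψ|² dx = 0.65562.
⟨p⟩ = 0.0000 and ⟨p²⟩ = 4.7818.
(Δp)² = 4.7818 − (0.0000)² = 4.7818.

4.78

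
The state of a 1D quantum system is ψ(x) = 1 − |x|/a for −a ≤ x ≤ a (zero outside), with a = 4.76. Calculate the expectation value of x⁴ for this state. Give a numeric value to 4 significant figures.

14.67

⟨x⁴⟩ = ∫ x⁴·|ψ|² dx / ∫|ψ|² dx (integrals over the domain).
ψ is even, so ∫ over [−a, a] = 2∫₀ᵃ with ψ = 1 − x/a there: ∫₀ᵃ (1 − x/a)² dx = a/3, ∫₀ᵃ x²(1 − x/a)² dx = a³/30, ∫₀ᵃ x⁴(1 − x/a)² dx = a⁵/105.
State is unnormalized: ∫|ψ|² dx = 3.1733, and ∫ψ*·x⁴·ψ dx = 46.545, so ⟨x⁴⟩ = 46.545 / 3.1733.
⟨x⁴⟩ = 14.668.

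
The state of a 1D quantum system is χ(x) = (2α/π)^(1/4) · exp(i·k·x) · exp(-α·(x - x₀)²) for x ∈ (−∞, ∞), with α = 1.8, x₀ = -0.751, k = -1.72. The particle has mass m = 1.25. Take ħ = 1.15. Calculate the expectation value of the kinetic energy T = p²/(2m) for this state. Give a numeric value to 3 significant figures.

T = −(ħ²/2m) d²/dx², so ⟨T⟩ = −(ħ²/2m) ∫ χ*·χ'' dx; with m = 1.25.
Gaussian moments (u = x − x₀): ∫u^(2j)·e^(−2αu²) du = (2j−1)!!/(4α)^j · √(π/(2α)), odd powers integrate to 0; here √(π/(2α)) = 0.93417. Derivatives: χ′ = (ik − 2αu)·χ, χ″ = ((ik − 2αu)² − 2α)·χ; the odd-in-u pieces drop out.
⟨T⟩ = 2.5172.

2.52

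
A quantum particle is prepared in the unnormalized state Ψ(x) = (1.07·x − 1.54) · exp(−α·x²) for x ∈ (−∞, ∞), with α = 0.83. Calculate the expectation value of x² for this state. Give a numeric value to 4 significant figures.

⟨x²⟩ = ∫ x²·|Ψ|² dx / ∫|Ψ|² dx (integrals over the domain).
Expand each integrand as polynomial × e^(−2αx²) and use ∫x^(2j)·e^(−2αx²) dx = (2j−1)!!/(4α)^j · √(π/(2α)), odd powers → 0; here √(π/(2α)) = 1.3757.
State is unnormalized: ∫|Ψ|² dx = 3.7370, and ∫Ψ*·x²·Ψ dx = 1.4114, so ⟨x²⟩ = 1.4114 / 3.7370.
⟨x²⟩ = 0.37768.

0.3777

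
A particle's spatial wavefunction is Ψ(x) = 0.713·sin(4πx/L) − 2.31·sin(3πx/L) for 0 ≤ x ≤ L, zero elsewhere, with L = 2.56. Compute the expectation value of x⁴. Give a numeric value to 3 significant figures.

⟨x⁴⟩ = ∫ x⁴·|Ψ|² dx / ∫|Ψ|² dx (integrals over the domain).
On 0 ≤ x ≤ L (j ≠ l): ∫sin²(jπx/L) dx = L/2, ∫sin(jπx/L)·sin(lπx/L) dx = 0; diagonal moments ∫x·sin²(jπx/L) dx = L²/4, ∫x²·sin²(jπx/L) dx = L³·(1/6 − 1/(4j²π²)); cross terms ∫x·sin(jπx/L)·sin(lπx/L) dx = 0 for j + l even and −4jlL²/(π²(j² − l²)²) for j + l odd, ∫x²·sin(jπx/L)·sin(lπx/L) dx = (−1)^(j+l)·4jlL³/(π²(j² − l²)²); higher powers the same way via product-to-sum and parts.
State is unnormalized: ∫|Ψ|² dx = 7.4809, and ∫Ψ*·x⁴·Ψ dx = 88.135, so ⟨x⁴⟩ = 88.135 / 7.4809.
⟨x⁴⟩ = 11.781.

11.8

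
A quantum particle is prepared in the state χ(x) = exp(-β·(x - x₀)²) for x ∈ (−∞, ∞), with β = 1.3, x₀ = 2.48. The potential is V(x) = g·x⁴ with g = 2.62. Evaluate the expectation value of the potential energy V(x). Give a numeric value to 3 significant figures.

118.

⟨V⟩ = ∫ V(x)·|χ|² dx / ∫|χ|² dx.
Gaussian moments (u = x − x₀): ∫u^(2j)·e^(−2βu²) du = (2j−1)!!/(4β)^j · √(π/(2β)), odd powers integrate to 0; here √(π/(2β)) = 1.0992.
State is unnormalized: ∫|χ|² dx = 1.0992, and ∫χ*·V(x)·χ dx = 129.70, so ⟨V⟩ = 129.70 / 1.0992.
⟨V⟩ = 117.99.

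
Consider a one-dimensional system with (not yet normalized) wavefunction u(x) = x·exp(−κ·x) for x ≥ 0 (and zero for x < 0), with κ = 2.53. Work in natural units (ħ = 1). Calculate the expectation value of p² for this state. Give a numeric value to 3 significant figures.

p² u = −ħ² d²u/dx²; ⟨p²⟩ = −ħ² ∫ u*·u'' dx / ∫|u|² dx.
Differentiate x·exp(−κ·x) with the product rule; every integrand then reduces to terms xʲ·e^(−2κx) on [0, ∞), with ∫₀^∞ xʲ·e^(−2κx) dx = j!/(2κ)^(j+1).
State is unnormalized: ∫|u|² dx = 0.015438, and ∫u*·(−ħ² u'') dx = 0.098814, so ⟨p²⟩ = 0.098814 / 0.015438.
⟨p²⟩ = 6.4009.

6.40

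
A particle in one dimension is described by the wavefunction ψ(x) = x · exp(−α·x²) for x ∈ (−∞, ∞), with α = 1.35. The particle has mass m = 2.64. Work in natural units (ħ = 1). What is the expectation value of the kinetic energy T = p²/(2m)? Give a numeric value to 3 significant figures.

T = −(ħ²/2m) d²/dx², so ⟨T⟩ = −(ħ²/2m) ∫ ψ*·ψ'' dx / ∫|ψ|² dx; with m = 2.64.
Expand each integrand as polynomial × e^(−2αx²) and use ∫x^(2j)·e^(−2αx²) dx = (2j−1)!!/(4α)^j · √(π/(2α)), odd powers → 0; here √(π/(2α)) = 1.0787. Differentiate with the product rule, d/dx e^(−αx²) = −2αx·e^(−αx²).
State is unnormalized: ∫|ψ|² dx = 0.19976, and ∫ψ*·(−ħ²/2m · ψ'') dx = 0.15322, so ⟨T⟩ = 0.15322 / 0.19976.
⟨T⟩ = 0.76705.

0.767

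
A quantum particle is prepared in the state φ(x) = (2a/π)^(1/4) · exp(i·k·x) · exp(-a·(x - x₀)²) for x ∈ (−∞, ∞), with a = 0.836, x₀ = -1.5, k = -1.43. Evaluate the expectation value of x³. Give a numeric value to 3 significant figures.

⟨x³⟩ = ∫ x³·|φ|² dx (integrals over the domain).
Gaussian moments (u = x − x₀): ∫u^(2j)·e^(−2au²) du = (2j−1)!!/(4a)^j · √(π/(2a)), odd powers integrate to 0; here √(π/(2a)) = 1.3707.
⟨x³⟩ = -4.7207.

-4.72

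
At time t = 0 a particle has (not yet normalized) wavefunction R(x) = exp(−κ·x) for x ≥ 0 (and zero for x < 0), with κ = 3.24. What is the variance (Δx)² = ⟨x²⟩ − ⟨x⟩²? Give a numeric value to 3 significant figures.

Compute ⟨x⟩ and ⟨x²⟩ separately, then (Δx)² = ⟨x²⟩ − ⟨x⟩².
Every integrand reduces to terms xʲ·e^(−2κx) on [0, ∞); use ∫₀^∞ xʲ·e^(−2κx) dx = j!/(2κ)^(j+1).
Normalization: ∫|R|² dx = 0.15432.
⟨x⟩ = 0.15432 and ⟨x²⟩ = 0.047630.
(Δx)² = 0.047630 − (0.15432)² = 0.023815.

0.0238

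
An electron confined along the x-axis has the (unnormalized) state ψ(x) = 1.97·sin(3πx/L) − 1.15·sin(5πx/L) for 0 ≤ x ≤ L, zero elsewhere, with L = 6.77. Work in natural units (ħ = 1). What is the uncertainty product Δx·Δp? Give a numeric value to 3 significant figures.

Δx = √(⟨x²⟩−⟨x⟩²), Δp = √(⟨p²⟩−⟨p⟩²).
On 0 ≤ x ≤ L (j ≠ l): ∫sin²(jπx/L) dx = L/2, ∫sin(jπx/L)·sin(lπx/L) dx = 0; diagonal moments ∫x·sin²(jπx/L) dx = L²/4, ∫x²·sin²(jπx/L) dx = L³·(1/6 − 1/(4j²π²)); cross terms ∫x·sin(jπx/L)·sin(lπx/L) dx = 0 for j + l even and −4jlL²/(π²(j² − l²)²) for j + l odd, ∫x²·sin(jπx/L)·sin(lπx/L) dx = (−1)^(j+l)·4jlL³/(π²(j² − l²)²); higher powers the same way via product-to-sum and parts. d²/dx² sin(jπx/L) = −(jπ/L)²·sin(jπx/L); on 0 ≤ x ≤ L, ∫sin²(jπx/L) dx = L/2 and ∫sin(jπx/L)·sin(lπx/L) dx = 0 for j ≠ l, so only diagonal terms survive in ∫|ψ|² and ∫ψ·ψ″; ∫ψ·ψ′ dx = [ψ²/2] between the walls = 0.
Normalization: ∫|ψ|² dx = 17.614.
⟨x⟩ = 3.3850, ⟨x²⟩ = 13.166 ⇒ Δx = 1.3069.
⟨p⟩ = 0.0000, ⟨p²⟩ = 2.8137 ⇒ Δp = 1.6774.
Δx·Δp = 2.1921.

2.19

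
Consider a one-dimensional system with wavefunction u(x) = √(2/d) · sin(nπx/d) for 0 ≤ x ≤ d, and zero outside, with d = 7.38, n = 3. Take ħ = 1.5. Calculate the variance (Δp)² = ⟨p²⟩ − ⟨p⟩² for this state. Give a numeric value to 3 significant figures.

3.67

Compute ⟨p⟩ and ⟨p²⟩ separately; (Δp)² = ⟨p²⟩ − ⟨p⟩².
d/dx sin(nπx/d) = (nπ/d)·cos(nπx/d) and d²/dx² sin(nπx/d) = −(nπ/d)²·sin(nπx/d); on 0 ≤ x ≤ d, ∫sin²(nπx/d) dx = d/2 and ∫sin(nπx/d)·cos(nπx/d) dx = 0.
⟨p⟩ = 0.0000 and ⟨p²⟩ = 3.6695.
(Δp)² = 3.6695 − (0.0000)² = 3.6695.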